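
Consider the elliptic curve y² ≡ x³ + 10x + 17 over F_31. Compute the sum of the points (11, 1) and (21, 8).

(6, 18)

(11, 1) + (21, 8). λ = (8 - 1)/(21 - 11) ≡ 7/10 mod 31. 10⁻¹ ≡ 28 (mod 31), so λ ≡ 10.
  x = λ² - 11 - 21 = 100 - 32 ≡ 6; y = λ·(11 - 6) - 1 ≡ 18. → (6, 18)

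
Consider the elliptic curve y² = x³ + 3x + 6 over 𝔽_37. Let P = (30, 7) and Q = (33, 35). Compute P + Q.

(30, 7) + (33, 35). λ = (35 - 7)/(33 - 30) ≡ 28/3 mod 37. 3⁻¹ ≡ 25 (mod 37) since 3·25 = 75 ≡ 1, so λ ≡ 34.
  x = λ² - 30 - 33 = 1156 - 63 ≡ 20; y = λ·(30 - 20) - 7 ≡ 0. → (20, 0)

(20, 0)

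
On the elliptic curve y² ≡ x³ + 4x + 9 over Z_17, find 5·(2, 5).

Write P = (2, 5).
Double-and-add on 5 = (101)₂. Start with P = (2, 5) for the leading 1-bit.
double: tangent at (2, 5): λ = (3·2² + 4)/(2·5) ≡ 16/10. 10⁻¹ ≡ 12 (mod 17) since 10·12 = 120 ≡ 1, so λ ≡ 16·12 ≡ 5.
  x = λ² - 2 - 2 = 25 - 4 ≡ 4; y = λ·(2 - 4) - 5 ≡ 2. → (4, 2)
double: tangent at (4, 2): λ = (3·4² + 4)/(2·2) ≡ 1/4. 4⁻¹ ≡ 13 (mod 17) since 4·13 = 52 ≡ 1, so λ ≡ 1·13 ≡ 13.
  x = λ² - 4 - 4 = 169 - 8 ≡ 8; y = λ·(4 - 8) - 2 ≡ 14. → (8, 14)
add P: (8, 14) + (2, 5). λ = (5 - 14)/(2 - 8) ≡ 8/11 mod 17. 11⁻¹ ≡ 14 (mod 17), so λ ≡ 10.
  x = λ² - 8 - 2 = 100 - 10 ≡ 5; y = λ·(8 - 5) - 14 ≡ 16. → (5, 16)

(5, 16)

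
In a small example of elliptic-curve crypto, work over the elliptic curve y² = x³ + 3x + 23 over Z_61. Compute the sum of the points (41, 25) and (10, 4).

(41, 25) + (10, 4). λ = (4 - 25)/(10 - 41) ≡ 40/30 mod 61. 30⁻¹ ≡ 59 (mod 61) since 30·59 = 1770 ≡ 1, so λ ≡ 42.
  x = λ² - 41 - 10 = 1764 - 51 ≡ 5; y = λ·(41 - 5) - 25 ≡ 23. → (5, 23)

(5, 23)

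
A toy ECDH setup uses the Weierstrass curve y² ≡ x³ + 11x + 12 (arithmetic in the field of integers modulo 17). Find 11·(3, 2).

Write G = (3, 2).
Repeated addition: build up to 11G.
2G: tangent at (3, 2): λ = (3·3² + 11)/(2·2) ≡ 4/4. 4⁻¹ ≡ 13 (mod 17), so λ ≡ 4·13 ≡ 1.
  x = λ² - 3 - 3 = 1 - 6 ≡ 12; y = λ·(3 - 12) - 2 ≡ 6. → (12, 6)
3G: (12, 6) + (3, 2). λ = (2 - 6)/(3 - 12) ≡ 13/8 mod 17. 8⁻¹ ≡ 15 (mod 17) since 8·15 = 120 ≡ 1, so λ ≡ 8.
  x = λ² - 12 - 3 = 64 - 15 ≡ 15; y = λ·(12 - 15) - 6 ≡ 4. → (15, 4)
4G: (15, 4) + (3, 2). λ = (2 - 4)/(3 - 15) ≡ 15/5 mod 17. 5⁻¹ ≡ 7 (mod 17), so λ ≡ 3.
  x = λ² - 15 - 3 = 9 - 18 ≡ 8; y = λ·(15 - 8) - 4 ≡ 0. → (8, 0)
5G: (8, 0) + (3, 2). λ = (2 - 0)/(3 - 8) ≡ 2/12 mod 17. 12⁻¹ ≡ 10 (mod 17) since 12·10 = 120 ≡ 1, so λ ≡ 3.
  x = λ² - 8 - 3 = 9 - 11 ≡ 15; y = λ·(8 - 15) - 0 ≡ 13. → (15, 13)
6G: (15, 13) + (3, 2). λ = (2 - 13)/(3 - 15) ≡ 6/5 mod 17. 5⁻¹ ≡ 7 (mod 17), so λ ≡ 8.
  x = λ² - 15 - 3 = 64 - 18 ≡ 12; y = λ·(15 - 12) - 13 ≡ 11. → (12, 11)
7G: (12, 11) + (3, 2). λ = (2 - 11)/(3 - 12) ≡ 8/8 mod 17. 8⁻¹ ≡ 15 (mod 17), so λ ≡ 1.
  x = λ² - 12 - 3 = 1 - 15 ≡ 3; y = λ·(12 - 3) - 11 ≡ 15. → (3, 15)
8G: (3, 15) + (3, 2): same x and y₁ ≡ -y₂, so the sum is the point at infinity.
9G: the point at infinity + (3, 2) = (3, 2) (identity).
10G: tangent at (3, 2): λ = (3·3² + 11)/(2·2) ≡ 4/4. 4⁻¹ ≡ 13 (mod 17) since 4·13 = 52 ≡ 1, so λ ≡ 4·13 ≡ 1.
  x = λ² - 3 - 3 = 1 - 6 ≡ 12; y = λ·(3 - 12) - 2 ≡ 6. → (12, 6)
11G: (12, 6) + (3, 2). λ = (2 - 6)/(3 - 12) ≡ 13/8 mod 17. 8⁻¹ ≡ 15 (mod 17), so λ ≡ 8.
  x = λ² - 12 - 3 = 64 - 15 ≡ 15; y = λ·(12 - 15) - 6 ≡ 4. → (15, 4)

(15, 4)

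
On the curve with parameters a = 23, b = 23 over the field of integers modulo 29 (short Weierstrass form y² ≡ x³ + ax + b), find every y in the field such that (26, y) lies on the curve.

x³ + 23x + 23 = 18197 ≡ 14 (mod 29).
14 is a non-residue mod 29; no y exists.

none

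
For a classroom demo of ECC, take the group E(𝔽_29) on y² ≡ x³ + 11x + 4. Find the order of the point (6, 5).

6

2P: tangent at (6, 5): λ = (3·6² + 11)/(2·5) ≡ 3/10. 10⁻¹ ≡ 3 (mod 29), so λ ≡ 3·3 ≡ 9.
  x = λ² - 6 - 6 = 81 - 12 ≡ 11; y = λ·(6 - 11) - 5 ≡ 8. → (11, 8)
3P: (11, 8) + (6, 5). λ = (5 - 8)/(6 - 11) ≡ 26/24 mod 29. 24⁻¹ ≡ 23 (mod 29), so λ ≡ 18.
  x = λ² - 11 - 6 = 324 - 17 ≡ 17; y = λ·(11 - 17) - 8 ≡ 0. → (17, 0)
4P: (17, 0) + (6, 5). λ = (5 - 0)/(6 - 17) ≡ 5/18 mod 29. 18⁻¹ ≡ 21 (mod 29), so λ ≡ 18.
  x = λ² - 17 - 6 = 324 - 23 ≡ 11; y = λ·(17 - 11) - 0 ≡ 21. → (11, 21)
5P: (11, 21) + (6, 5). λ = (5 - 21)/(6 - 11) ≡ 13/24 mod 29. 24⁻¹ ≡ 23 (mod 29), so λ ≡ 9.
  x = λ² - 11 - 6 = 81 - 17 ≡ 6; y = λ·(11 - 6) - 21 ≡ 24. → (6, 24)
6P: (6, 24) + (6, 5): same x and y₁ ≡ -y₂, so the sum is 𝒪.
6P = 𝒪, so the order is 6.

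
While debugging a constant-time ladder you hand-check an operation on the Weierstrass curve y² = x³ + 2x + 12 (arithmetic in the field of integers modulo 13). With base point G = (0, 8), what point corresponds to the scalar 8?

O

Double-and-add on 8 = (1000)₂. Start with G = (0, 8) for the leading 1-bit.
double: tangent at (0, 8): λ = (3·0² + 2)/(2·8) ≡ 2/3. 3⁻¹ ≡ 9 (mod 13), so λ ≡ 2·9 ≡ 5.
  x = λ² - 0 - 0 = 25 - 0 ≡ 12; y = λ·(0 - 12) - 8 ≡ 10. → (12, 10)
double: tangent at (12, 10): λ = (3·12² + 2)/(2·10) ≡ 5/7. 7⁻¹ ≡ 2 (mod 13), so λ ≡ 5·2 ≡ 10.
  x = λ² - 12 - 12 = 100 - 24 ≡ 11; y = λ·(12 - 11) - 10 ≡ 0. → (11, 0)
double: (11, 0) + (11, 0): same x and y₁ ≡ -y₂, so the sum is O.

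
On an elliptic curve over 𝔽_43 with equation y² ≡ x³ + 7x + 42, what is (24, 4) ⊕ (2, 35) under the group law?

(24, 4) + (2, 35). λ = (35 - 4)/(2 - 24) ≡ 31/21 mod 43. 21⁻¹ ≡ 41 (mod 43) since 21·41 = 861 ≡ 1, so λ ≡ 24.
  x = λ² - 24 - 2 = 576 - 26 ≡ 34; y = λ·(24 - 34) - 4 ≡ 14. → (34, 14)

(34, 14)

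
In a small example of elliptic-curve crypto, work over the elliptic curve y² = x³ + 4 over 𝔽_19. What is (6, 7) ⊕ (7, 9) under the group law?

(10, 4)

(6, 7) + (7, 9). λ = (9 - 7)/(7 - 6) ≡ 2/1 mod 19. 1⁻¹ ≡ 1 (mod 19) since 1·1 = 1 ≡ 1, so λ ≡ 2.
  x = λ² - 6 - 7 = 4 - 13 ≡ 10; y = λ·(6 - 10) - 7 ≡ 4. → (10, 4)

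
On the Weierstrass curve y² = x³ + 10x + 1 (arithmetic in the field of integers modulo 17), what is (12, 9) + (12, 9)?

(10, 8)

tangent at (12, 9): λ = (3·12² + 10)/(2·9) ≡ 0/1. 1⁻¹ ≡ 1 (mod 17) since 1·1 = 1 ≡ 1, so λ ≡ 0·1 ≡ 0.
  x = λ² - 12 - 12 = 0 - 24 ≡ 10; y = λ·(12 - 10) - 9 ≡ 8. → (10, 8)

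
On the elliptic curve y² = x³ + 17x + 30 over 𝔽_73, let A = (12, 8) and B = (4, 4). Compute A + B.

(39, 15)

(12, 8) + (4, 4). λ = (4 - 8)/(4 - 12) ≡ 69/65 mod 73. 65⁻¹ ≡ 9 (mod 73), so λ ≡ 37.
  x = λ² - 12 - 4 = 1369 - 16 ≡ 39; y = λ·(12 - 39) - 8 ≡ 15. → (39, 15)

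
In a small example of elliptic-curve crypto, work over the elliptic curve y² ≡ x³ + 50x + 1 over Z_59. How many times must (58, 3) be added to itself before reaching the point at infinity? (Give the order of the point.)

2P: tangent at (58, 3): λ = (3·58² + 50)/(2·3) ≡ 53/6. 6⁻¹ ≡ 10 (mod 59), so λ ≡ 53·10 ≡ 58.
  x = λ² - 58 - 58 = 3364 - 116 ≡ 3; y = λ·(58 - 3) - 3 ≡ 1. → (3, 1)
3P: (3, 1) + (58, 3). λ = (3 - 1)/(58 - 3) ≡ 2/55 mod 59. 55⁻¹ ≡ 44 (mod 59), so λ ≡ 29.
  x = λ² - 3 - 58 = 841 - 61 ≡ 13; y = λ·(3 - 13) - 1 ≡ 4. → (13, 4)
4P: (13, 4) + (58, 3). λ = (3 - 4)/(58 - 13) ≡ 58/45 mod 59. 45⁻¹ ≡ 21 (mod 59) since 45·21 = 945 ≡ 1, so λ ≡ 38.
  x = λ² - 13 - 58 = 1444 - 71 ≡ 16; y = λ·(13 - 16) - 4 ≡ 0. → (16, 0)
5P: (16, 0) + (58, 3). λ = (3 - 0)/(58 - 16) ≡ 3/42 mod 59. 42⁻¹ ≡ 52 (mod 59) since 42·52 = 2184 ≡ 1, so λ ≡ 38.
  x = λ² - 16 - 58 = 1444 - 74 ≡ 13; y = λ·(16 - 13) - 0 ≡ 55. → (13, 55)
6P: (13, 55) + (58, 3). λ = (3 - 55)/(58 - 13) ≡ 7/45 mod 59. 45⁻¹ ≡ 21 (mod 59) since 45·21 = 945 ≡ 1, so λ ≡ 29.
  x = λ² - 13 - 58 = 841 - 71 ≡ 3; y = λ·(13 - 3) - 55 ≡ 58. → (3, 58)
7P: (3, 58) + (58, 3). λ = (3 - 58)/(58 - 3) ≡ 4/55 mod 59. 55⁻¹ ≡ 44 (mod 59) since 55·44 = 2420 ≡ 1, so λ ≡ 58.
  x = λ² - 3 - 58 = 3364 - 61 ≡ 58; y = λ·(3 - 58) - 58 ≡ 56. → (58, 56)
8P: (58, 56) + (58, 3): same x and y₁ ≡ -y₂, so the sum is the point at infinity.
8P = the point at infinity, so the order is 8.

8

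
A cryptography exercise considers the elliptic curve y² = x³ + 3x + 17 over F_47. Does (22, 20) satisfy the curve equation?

y² = 20² ≡ 24; x³ + 3x + 17 = 10731 ≡ 15 (mod 47). 24 ≠ 15.

no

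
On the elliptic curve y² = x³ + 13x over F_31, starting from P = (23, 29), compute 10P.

Double-and-add on 10 = (1010)₂. Start with P = (23, 29) for the leading 1-bit.
double: tangent at (23, 29): λ = (3·23² + 13)/(2·29) ≡ 19/27. 27⁻¹ ≡ 23 (mod 31) since 27·23 = 621 ≡ 1, so λ ≡ 19·23 ≡ 3.
  x = λ² - 23 - 23 = 9 - 46 ≡ 25; y = λ·(23 - 25) - 29 ≡ 27. → (25, 27)
double: tangent at (25, 27): λ = (3·25² + 13)/(2·27) ≡ 28/23. 23⁻¹ ≡ 27 (mod 31), so λ ≡ 28·27 ≡ 12.
  x = λ² - 25 - 25 = 144 - 50 ≡ 1; y = λ·(25 - 1) - 27 ≡ 13. → (1, 13)
add P: (1, 13) + (23, 29). λ = (29 - 13)/(23 - 1) ≡ 16/22 mod 31. 22⁻¹ ≡ 24 (mod 31) since 22·24 = 528 ≡ 1, so λ ≡ 12.
  x = λ² - 1 - 23 = 144 - 24 ≡ 27; y = λ·(1 - 27) - 13 ≡ 16. → (27, 16)
double: tangent at (27, 16): λ = (3·27² + 13)/(2·16) ≡ 30/1. 1⁻¹ ≡ 1 (mod 31) since 1·1 = 1 ≡ 1, so λ ≡ 30·1 ≡ 30.
  x = λ² - 27 - 27 = 900 - 54 ≡ 9; y = λ·(27 - 9) - 16 ≡ 28. → (9, 28)

(9, 28)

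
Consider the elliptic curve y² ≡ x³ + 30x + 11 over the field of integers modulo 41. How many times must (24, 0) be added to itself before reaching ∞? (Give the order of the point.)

2P: (24, 0) + (24, 0): same x and y₁ ≡ -y₂, so the sum is ∞.
2P = ∞, so the order is 2.

2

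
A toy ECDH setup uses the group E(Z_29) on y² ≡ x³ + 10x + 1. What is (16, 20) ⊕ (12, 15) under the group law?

(16, 20) + (12, 15). λ = (15 - 20)/(12 - 16) ≡ 24/25 mod 29. 25⁻¹ ≡ 7 (mod 29) since 25·7 = 175 ≡ 1, so λ ≡ 23.
  x = λ² - 16 - 12 = 529 - 28 ≡ 8; y = λ·(16 - 8) - 20 ≡ 19. → (8, 19)

(8, 19)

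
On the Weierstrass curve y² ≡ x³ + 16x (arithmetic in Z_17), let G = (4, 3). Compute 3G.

(4, 14)

Repeated addition: build up to 3G.
2G: tangent at (4, 3): λ = (3·4² + 16)/(2·3) ≡ 13/6. 6⁻¹ ≡ 3 (mod 17), so λ ≡ 13·3 ≡ 5.
  x = λ² - 4 - 4 = 25 - 8 ≡ 0; y = λ·(4 - 0) - 3 ≡ 0. → (0, 0)
3G: (0, 0) + (4, 3). λ = (3 - 0)/(4 - 0) ≡ 3/4 mod 17. 4⁻¹ ≡ 13 (mod 17) since 4·13 = 52 ≡ 1, so λ ≡ 5.
  x = λ² - 0 - 4 = 25 - 4 ≡ 4; y = λ·(0 - 4) - 0 ≡ 14. → (4, 14)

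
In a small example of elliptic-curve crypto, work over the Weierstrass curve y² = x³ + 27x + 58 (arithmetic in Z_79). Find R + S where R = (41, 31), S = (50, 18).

(33, 54)

(41, 31) + (50, 18). λ = (18 - 31)/(50 - 41) ≡ 66/9 mod 79. 9⁻¹ ≡ 44 (mod 79), so λ ≡ 60.
  x = λ² - 41 - 50 = 3600 - 91 ≡ 33; y = λ·(41 - 33) - 31 ≡ 54. → (33, 54)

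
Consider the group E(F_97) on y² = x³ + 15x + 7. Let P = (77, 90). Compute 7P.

(9, 17)

Repeated addition: build up to 7P.
2P: tangent at (77, 90): λ = (3·77² + 15)/(2·90) ≡ 51/83. 83⁻¹ ≡ 90 (mod 97) since 83·90 = 7470 ≡ 1, so λ ≡ 51·90 ≡ 31.
  x = λ² - 77 - 77 = 961 - 154 ≡ 31; y = λ·(77 - 31) - 90 ≡ 75. → (31, 75)
3P: (31, 75) + (77, 90). λ = (90 - 75)/(77 - 31) ≡ 15/46 mod 97. 46⁻¹ ≡ 19 (mod 97) since 46·19 = 874 ≡ 1, so λ ≡ 91.
  x = λ² - 31 - 77 = 8281 - 108 ≡ 25; y = λ·(31 - 25) - 75 ≡ 83. → (25, 83)
4P: (25, 83) + (77, 90). λ = (90 - 83)/(77 - 25) ≡ 7/52 mod 97. 52⁻¹ ≡ 28 (mod 97), so λ ≡ 2.
  x = λ² - 25 - 77 = 4 - 102 ≡ 96; y = λ·(25 - 96) - 83 ≡ 66. → (96, 66)
5P: (96, 66) + (77, 90). λ = (90 - 66)/(77 - 96) ≡ 24/78 mod 97. 78⁻¹ ≡ 51 (mod 97), so λ ≡ 60.
  x = λ² - 96 - 77 = 3600 - 173 ≡ 32; y = λ·(96 - 32) - 66 ≡ 88. → (32, 88)
6P: (32, 88) + (77, 90). λ = (90 - 88)/(77 - 32) ≡ 2/45 mod 97. 45⁻¹ ≡ 69 (mod 97) since 45·69 = 3105 ≡ 1, so λ ≡ 41.
  x = λ² - 32 - 77 = 1681 - 109 ≡ 20; y = λ·(32 - 20) - 88 ≡ 16. → (20, 16)
7P: (20, 16) + (77, 90). λ = (90 - 16)/(77 - 20) ≡ 74/57 mod 97. 57⁻¹ ≡ 80 (mod 97), so λ ≡ 3.
  x = λ² - 20 - 77 = 9 - 97 ≡ 9; y = λ·(20 - 9) - 16 ≡ 17. → (9, 17)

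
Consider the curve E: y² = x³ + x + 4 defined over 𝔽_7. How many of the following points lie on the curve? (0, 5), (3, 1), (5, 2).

(0, 5): 5² ≡ 4, rhs ≡ 4 → on.
(3, 1): 1² ≡ 1, rhs ≡ 6 → off.
(5, 2): 2² ≡ 4, rhs ≡ 1 → off.

1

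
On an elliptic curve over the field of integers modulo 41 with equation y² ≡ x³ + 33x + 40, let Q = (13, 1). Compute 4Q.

(5, 24)

Double-and-add on 4 = (100)₂. Start with Q = (13, 1) for the leading 1-bit.
double: tangent at (13, 1): λ = (3·13² + 33)/(2·1) ≡ 7/2. 2⁻¹ ≡ 21 (mod 41) since 2·21 = 42 ≡ 1, so λ ≡ 7·21 ≡ 24.
  x = λ² - 13 - 13 = 576 - 26 ≡ 17; y = λ·(13 - 17) - 1 ≡ 26. → (17, 26)
double: tangent at (17, 26): λ = (3·17² + 33)/(2·26) ≡ 39/11. 11⁻¹ ≡ 15 (mod 41) since 11·15 = 165 ≡ 1, so λ ≡ 39·15 ≡ 11.
  x = λ² - 17 - 17 = 121 - 34 ≡ 5; y = λ·(17 - 5) - 26 ≡ 24. → (5, 24)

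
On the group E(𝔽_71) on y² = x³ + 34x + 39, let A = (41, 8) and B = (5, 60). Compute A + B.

(41, 8) + (5, 60). λ = (60 - 8)/(5 - 41) ≡ 52/35 mod 71. 35⁻¹ ≡ 69 (mod 71), so λ ≡ 38.
  x = λ² - 41 - 5 = 1444 - 46 ≡ 49; y = λ·(41 - 49) - 8 ≡ 43. → (49, 43)

(49, 43)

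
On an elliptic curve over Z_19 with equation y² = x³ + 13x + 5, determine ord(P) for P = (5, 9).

2P: tangent at (5, 9): λ = (3·5² + 13)/(2·9) ≡ 12/18. 18⁻¹ ≡ 18 (mod 19), so λ ≡ 12·18 ≡ 7.
  x = λ² - 5 - 5 = 49 - 10 ≡ 1; y = λ·(5 - 1) - 9 ≡ 0. → (1, 0)
3P: (1, 0) + (5, 9). λ = (9 - 0)/(5 - 1) ≡ 9/4 mod 19. 4⁻¹ ≡ 5 (mod 19), so λ ≡ 7.
  x = λ² - 1 - 5 = 49 - 6 ≡ 5; y = λ·(1 - 5) - 0 ≡ 10. → (5, 10)
4P: (5, 10) + (5, 9): same x and y₁ ≡ -y₂, so the sum is ∞.
4P = ∞, so the order is 4.

4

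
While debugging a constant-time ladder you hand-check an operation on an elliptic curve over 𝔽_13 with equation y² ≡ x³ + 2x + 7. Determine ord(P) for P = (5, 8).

2P: tangent at (5, 8): λ = (3·5² + 2)/(2·8) ≡ 12/3. 3⁻¹ ≡ 9 (mod 13) since 3·9 = 27 ≡ 1, so λ ≡ 12·9 ≡ 4.
  x = λ² - 5 - 5 = 16 - 10 ≡ 6; y = λ·(5 - 6) - 8 ≡ 1. → (6, 1)
3P: (6, 1) + (5, 8). λ = (8 - 1)/(5 - 6) ≡ 7/12 mod 13. 12⁻¹ ≡ 12 (mod 13), so λ ≡ 6.
  x = λ² - 6 - 5 = 36 - 11 ≡ 12; y = λ·(6 - 12) - 1 ≡ 2. → (12, 2)
4P: (12, 2) + (5, 8). λ = (8 - 2)/(5 - 12) ≡ 6/6 mod 13. 6⁻¹ ≡ 11 (mod 13), so λ ≡ 1.
  x = λ² - 12 - 5 = 1 - 17 ≡ 10; y = λ·(12 - 10) - 2 ≡ 0. → (10, 0)
5P: (10, 0) + (5, 8). λ = (8 - 0)/(5 - 10) ≡ 8/8 mod 13. 8⁻¹ ≡ 5 (mod 13), so λ ≡ 1.
  x = λ² - 10 - 5 = 1 - 15 ≡ 12; y = λ·(10 - 12) - 0 ≡ 11. → (12, 11)
6P: (12, 11) + (5, 8). λ = (8 - 11)/(5 - 12) ≡ 10/6 mod 13. 6⁻¹ ≡ 11 (mod 13), so λ ≡ 6.
  x = λ² - 12 - 5 = 36 - 17 ≡ 6; y = λ·(12 - 6) - 11 ≡ 12. → (6, 12)
7P: (6, 12) + (5, 8). λ = (8 - 12)/(5 - 6) ≡ 9/12 mod 13. 12⁻¹ ≡ 12 (mod 13) since 12·12 = 144 ≡ 1, so λ ≡ 4.
  x = λ² - 6 - 5 = 16 - 11 ≡ 5; y = λ·(6 - 5) - 12 ≡ 5. → (5, 5)
8P: (5, 5) + (5, 8): same x and y₁ ≡ -y₂, so the sum is O.
8P = O, so the order is 8.

8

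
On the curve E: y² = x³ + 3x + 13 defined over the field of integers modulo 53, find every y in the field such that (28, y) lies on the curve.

1, 52

x³ + 3x + 13 = 22049 ≡ 1 (mod 53).
Square roots of 1 mod 53: 1 and 52 (since 1² = 1 ≡ 1).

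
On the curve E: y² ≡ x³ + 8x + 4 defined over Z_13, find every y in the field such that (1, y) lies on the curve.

0

x³ + 8x + 4 = 13 ≡ 0 (mod 13).
Only y = 0 satisfies y² ≡ 0.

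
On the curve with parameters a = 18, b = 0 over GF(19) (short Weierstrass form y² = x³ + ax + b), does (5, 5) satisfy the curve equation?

y² = 5² ≡ 6; x³ + 18x + 0 = 215 ≡ 6 (mod 19). 6 = 6.

yes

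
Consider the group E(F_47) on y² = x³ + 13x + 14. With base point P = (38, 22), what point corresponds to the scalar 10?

(1, 13)

Repeated addition: build up to 10P.
2P: tangent at (38, 22): λ = (3·38² + 13)/(2·22) ≡ 21/44. 44⁻¹ ≡ 31 (mod 47) since 44·31 = 1364 ≡ 1, so λ ≡ 21·31 ≡ 40.
  x = λ² - 38 - 38 = 1600 - 76 ≡ 20; y = λ·(38 - 20) - 22 ≡ 40. → (20, 40)
3P: (20, 40) + (38, 22). λ = (22 - 40)/(38 - 20) ≡ 29/18 mod 47. 18⁻¹ ≡ 34 (mod 47), so λ ≡ 46.
  x = λ² - 20 - 38 = 2116 - 58 ≡ 37; y = λ·(20 - 37) - 40 ≡ 24. → (37, 24)
4P: (37, 24) + (38, 22). λ = (22 - 24)/(38 - 37) ≡ 45/1 mod 47. 1⁻¹ ≡ 1 (mod 47), so λ ≡ 45.
  x = λ² - 37 - 38 = 2025 - 75 ≡ 23; y = λ·(37 - 23) - 24 ≡ 42. → (23, 42)
5P: (23, 42) + (38, 22). λ = (22 - 42)/(38 - 23) ≡ 27/15 mod 47. 15⁻¹ ≡ 22 (mod 47) since 15·22 = 330 ≡ 1, so λ ≡ 30.
  x = λ² - 23 - 38 = 900 - 61 ≡ 40; y = λ·(23 - 40) - 42 ≡ 12. → (40, 12)
6P: (40, 12) + (38, 22). λ = (22 - 12)/(38 - 40) ≡ 10/45 mod 47. 45⁻¹ ≡ 23 (mod 47) since 45·23 = 1035 ≡ 1, so λ ≡ 42.
  x = λ² - 40 - 38 = 1764 - 78 ≡ 41; y = λ·(40 - 41) - 12 ≡ 40. → (41, 40)
7P: (41, 40) + (38, 22). λ = (22 - 40)/(38 - 41) ≡ 29/44 mod 47. 44⁻¹ ≡ 31 (mod 47), so λ ≡ 6.
  x = λ² - 41 - 38 = 36 - 79 ≡ 4; y = λ·(41 - 4) - 40 ≡ 41. → (4, 41)
8P: (4, 41) + (38, 22). λ = (22 - 41)/(38 - 4) ≡ 28/34 mod 47. 34⁻¹ ≡ 18 (mod 47), so λ ≡ 34.
  x = λ² - 4 - 38 = 1156 - 42 ≡ 33; y = λ·(4 - 33) - 41 ≡ 7. → (33, 7)
9P: (33, 7) + (38, 22). λ = (22 - 7)/(38 - 33) ≡ 15/5 mod 47. 5⁻¹ ≡ 19 (mod 47), so λ ≡ 3.
  x = λ² - 33 - 38 = 9 - 71 ≡ 32; y = λ·(33 - 32) - 7 ≡ 43. → (32, 43)
10P: (32, 43) + (38, 22). λ = (22 - 43)/(38 - 32) ≡ 26/6 mod 47. 6⁻¹ ≡ 8 (mod 47), so λ ≡ 20.
  x = λ² - 32 - 38 = 400 - 70 ≡ 1; y = λ·(32 - 1) - 43 ≡ 13. → (1, 13)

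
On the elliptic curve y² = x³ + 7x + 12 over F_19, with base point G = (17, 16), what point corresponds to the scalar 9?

Double-and-add on 9 = (1001)₂. Start with G = (17, 16) for the leading 1-bit.
double: tangent at (17, 16): λ = (3·17² + 7)/(2·16) ≡ 0/13. 13⁻¹ ≡ 3 (mod 19) since 13·3 = 39 ≡ 1, so λ ≡ 0·3 ≡ 0.
  x = λ² - 17 - 17 = 0 - 34 ≡ 4; y = λ·(17 - 4) - 16 ≡ 3. → (4, 3)
double: tangent at (4, 3): λ = (3·4² + 7)/(2·3) ≡ 17/6. 6⁻¹ ≡ 16 (mod 19) since 6·16 = 96 ≡ 1, so λ ≡ 17·16 ≡ 6.
  x = λ² - 4 - 4 = 36 - 8 ≡ 9; y = λ·(4 - 9) - 3 ≡ 5. → (9, 5)
double: tangent at (9, 5): λ = (3·9² + 7)/(2·5) ≡ 3/10. 10⁻¹ ≡ 2 (mod 19) since 10·2 = 20 ≡ 1, so λ ≡ 3·2 ≡ 6.
  x = λ² - 9 - 9 = 36 - 18 ≡ 18; y = λ·(9 - 18) - 5 ≡ 17. → (18, 17)
add G: (18, 17) + (17, 16). λ = (16 - 17)/(17 - 18) ≡ 18/18 mod 19. 18⁻¹ ≡ 18 (mod 19) since 18·18 = 324 ≡ 1, so λ ≡ 1.
  x = λ² - 18 - 17 = 1 - 35 ≡ 4; y = λ·(18 - 4) - 17 ≡ 16. → (4, 16)

(4, 16)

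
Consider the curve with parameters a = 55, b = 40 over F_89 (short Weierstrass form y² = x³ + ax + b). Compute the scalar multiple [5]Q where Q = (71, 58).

Double-and-add on 5 = (101)₂. Start with Q = (71, 58) for the leading 1-bit.
double: tangent at (71, 58): λ = (3·71² + 55)/(2·58) ≡ 48/27. 27⁻¹ ≡ 33 (mod 89) since 27·33 = 891 ≡ 1, so λ ≡ 48·33 ≡ 71.
  x = λ² - 71 - 71 = 5041 - 142 ≡ 4; y = λ·(71 - 4) - 58 ≡ 71. → (4, 71)
double: tangent at (4, 71): λ = (3·4² + 55)/(2·71) ≡ 14/53. 53⁻¹ ≡ 42 (mod 89), so λ ≡ 14·42 ≡ 54.
  x = λ² - 4 - 4 = 2916 - 8 ≡ 60; y = λ·(4 - 60) - 71 ≡ 20. → (60, 20)
add Q: (60, 20) + (71, 58). λ = (58 - 20)/(71 - 60) ≡ 38/11 mod 89. 11⁻¹ ≡ 81 (mod 89) since 11·81 = 891 ≡ 1, so λ ≡ 52.
  x = λ² - 60 - 71 = 2704 - 131 ≡ 81; y = λ·(60 - 81) - 20 ≡ 45. → (81, 45)

(81, 45)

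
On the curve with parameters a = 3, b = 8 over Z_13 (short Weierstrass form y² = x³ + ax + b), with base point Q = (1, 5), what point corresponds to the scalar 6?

Double-and-add on 6 = (110)₂. Start with Q = (1, 5) for the leading 1-bit.
double: tangent at (1, 5): λ = (3·1² + 3)/(2·5) ≡ 6/10. 10⁻¹ ≡ 4 (mod 13), so λ ≡ 6·4 ≡ 11.
  x = λ² - 1 - 1 = 121 - 2 ≡ 2; y = λ·(1 - 2) - 5 ≡ 10. → (2, 10)
add Q: (2, 10) + (1, 5). λ = (5 - 10)/(1 - 2) ≡ 8/12 mod 13. 12⁻¹ ≡ 12 (mod 13) since 12·12 = 144 ≡ 1, so λ ≡ 5.
  x = λ² - 2 - 1 = 25 - 3 ≡ 9; y = λ·(2 - 9) - 10 ≡ 7. → (9, 7)
double: tangent at (9, 7): λ = (3·9² + 3)/(2·7) ≡ 12/1. 1⁻¹ ≡ 1 (mod 13), so λ ≡ 12·1 ≡ 12.
  x = λ² - 9 - 9 = 144 - 18 ≡ 9; y = λ·(9 - 9) - 7 ≡ 6. → (9, 6)

(9, 6)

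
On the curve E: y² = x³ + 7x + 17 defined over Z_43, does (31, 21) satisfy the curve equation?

y² = 21² ≡ 11; x³ + 7x + 17 = 30025 ≡ 11 (mod 43). 11 = 11.

yes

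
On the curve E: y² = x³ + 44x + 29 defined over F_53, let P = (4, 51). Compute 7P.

(49, 1)

Double-and-add on 7 = (111)₂. Start with P = (4, 51) for the leading 1-bit.
double: tangent at (4, 51): λ = (3·4² + 44)/(2·51) ≡ 39/49. 49⁻¹ ≡ 13 (mod 53) since 49·13 = 637 ≡ 1, so λ ≡ 39·13 ≡ 30.
  x = λ² - 4 - 4 = 900 - 8 ≡ 44; y = λ·(4 - 44) - 51 ≡ 21. → (44, 21)
add P: (44, 21) + (4, 51). λ = (51 - 21)/(4 - 44) ≡ 30/13 mod 53. 13⁻¹ ≡ 49 (mod 53), so λ ≡ 39.
  x = λ² - 44 - 4 = 1521 - 48 ≡ 42; y = λ·(44 - 42) - 21 ≡ 4. → (42, 4)
double: tangent at (42, 4): λ = (3·42² + 44)/(2·4) ≡ 36/8. 8⁻¹ ≡ 20 (mod 53) since 8·20 = 160 ≡ 1, so λ ≡ 36·20 ≡ 31.
  x = λ² - 42 - 42 = 961 - 84 ≡ 29; y = λ·(42 - 29) - 4 ≡ 28. → (29, 28)
add P: (29, 28) + (4, 51). λ = (51 - 28)/(4 - 29) ≡ 23/28 mod 53. 28⁻¹ ≡ 36 (mod 53), so λ ≡ 33.
  x = λ² - 29 - 4 = 1089 - 33 ≡ 49; y = λ·(29 - 49) - 28 ≡ 1. → (49, 1)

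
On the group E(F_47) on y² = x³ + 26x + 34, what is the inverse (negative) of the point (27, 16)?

(27, 31)

-(27, 16) = (27, -16 mod 47) = (27, 31).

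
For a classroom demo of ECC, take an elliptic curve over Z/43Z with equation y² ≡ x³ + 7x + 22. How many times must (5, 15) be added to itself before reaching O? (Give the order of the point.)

10

2P: tangent at (5, 15): λ = (3·5² + 7)/(2·15) ≡ 39/30. 30⁻¹ ≡ 33 (mod 43), so λ ≡ 39·33 ≡ 40.
  x = λ² - 5 - 5 = 1600 - 10 ≡ 42; y = λ·(5 - 42) - 15 ≡ 10. → (42, 10)
3P: (42, 10) + (5, 15). λ = (15 - 10)/(5 - 42) ≡ 5/6 mod 43. 6⁻¹ ≡ 36 (mod 43) since 6·36 = 216 ≡ 1, so λ ≡ 8.
  x = λ² - 42 - 5 = 64 - 47 ≡ 17; y = λ·(42 - 17) - 10 ≡ 18. → (17, 18)
4P: (17, 18) + (5, 15). λ = (15 - 18)/(5 - 17) ≡ 40/31 mod 43. 31⁻¹ ≡ 25 (mod 43) since 31·25 = 775 ≡ 1, so λ ≡ 11.
  x = λ² - 17 - 5 = 121 - 22 ≡ 13; y = λ·(17 - 13) - 18 ≡ 26. → (13, 26)
5P: (13, 26) + (5, 15). λ = (15 - 26)/(5 - 13) ≡ 32/35 mod 43. 35⁻¹ ≡ 16 (mod 43), so λ ≡ 39.
  x = λ² - 13 - 5 = 1521 - 18 ≡ 41; y = λ·(13 - 41) - 26 ≡ 0. → (41, 0)
6P: (41, 0) + (5, 15). λ = (15 - 0)/(5 - 41) ≡ 15/7 mod 43. 7⁻¹ ≡ 37 (mod 43) since 7·37 = 259 ≡ 1, so λ ≡ 39.
  x = λ² - 41 - 5 = 1521 - 46 ≡ 13; y = λ·(41 - 13) - 0 ≡ 17. → (13, 17)
7P: (13, 17) + (5, 15). λ = (15 - 17)/(5 - 13) ≡ 41/35 mod 43. 35⁻¹ ≡ 16 (mod 43) since 35·16 = 560 ≡ 1, so λ ≡ 11.
  x = λ² - 13 - 5 = 121 - 18 ≡ 17; y = λ·(13 - 17) - 17 ≡ 25. → (17, 25)
8P: (17, 25) + (5, 15). λ = (15 - 25)/(5 - 17) ≡ 33/31 mod 43. 31⁻¹ ≡ 25 (mod 43), so λ ≡ 8.
  x = λ² - 17 - 5 = 64 - 22 ≡ 42; y = λ·(17 - 42) - 25 ≡ 33. → (42, 33)
9P: (42, 33) + (5, 15). λ = (15 - 33)/(5 - 42) ≡ 25/6 mod 43. 6⁻¹ ≡ 36 (mod 43) since 6·36 = 216 ≡ 1, so λ ≡ 40.
  x = λ² - 42 - 5 = 1600 - 47 ≡ 5; y = λ·(42 - 5) - 33 ≡ 28. → (5, 28)
10P: (5, 28) + (5, 15): same x and y₁ ≡ -y₂, so the sum is O.
10P = O, so the order is 10.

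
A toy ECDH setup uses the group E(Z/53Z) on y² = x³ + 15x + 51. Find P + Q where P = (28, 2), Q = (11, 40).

(28, 2) + (11, 40). λ = (40 - 2)/(11 - 28) ≡ 38/36 mod 53. 36⁻¹ ≡ 28 (mod 53), so λ ≡ 4.
  x = λ² - 28 - 11 = 16 - 39 ≡ 30; y = λ·(28 - 30) - 2 ≡ 43. → (30, 43)

(30, 43)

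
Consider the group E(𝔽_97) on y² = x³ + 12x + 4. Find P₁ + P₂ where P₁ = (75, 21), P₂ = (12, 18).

(75, 21) + (12, 18). λ = (18 - 21)/(12 - 75) ≡ 94/34 mod 97. 34⁻¹ ≡ 20 (mod 97) since 34·20 = 680 ≡ 1, so λ ≡ 37.
  x = λ² - 75 - 12 = 1369 - 87 ≡ 21; y = λ·(75 - 21) - 21 ≡ 37. → (21, 37)

(21, 37)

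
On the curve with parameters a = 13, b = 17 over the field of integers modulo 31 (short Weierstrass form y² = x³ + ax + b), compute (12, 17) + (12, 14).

The two points share x = 12 and their y-coordinates satisfy 17 + 14 ≡ 0 (mod 31), so they are inverses. Their sum is 𝒪.

O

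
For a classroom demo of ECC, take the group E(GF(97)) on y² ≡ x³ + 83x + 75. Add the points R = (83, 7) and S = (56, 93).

(83, 7) + (56, 93). λ = (93 - 7)/(56 - 83) ≡ 86/70 mod 97. 70⁻¹ ≡ 79 (mod 97), so λ ≡ 4.
  x = λ² - 83 - 56 = 16 - 139 ≡ 71; y = λ·(83 - 71) - 7 ≡ 41. → (71, 41)

(71, 41)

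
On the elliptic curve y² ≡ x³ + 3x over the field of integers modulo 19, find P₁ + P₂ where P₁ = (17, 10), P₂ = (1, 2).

(17, 10) + (1, 2). λ = (2 - 10)/(1 - 17) ≡ 11/3 mod 19. 3⁻¹ ≡ 13 (mod 19) since 3·13 = 39 ≡ 1, so λ ≡ 10.
  x = λ² - 17 - 1 = 100 - 18 ≡ 6; y = λ·(17 - 6) - 10 ≡ 5. → (6, 5)

(6, 5)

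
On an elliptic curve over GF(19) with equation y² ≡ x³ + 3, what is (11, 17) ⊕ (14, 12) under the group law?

(1, 17)

(11, 17) + (14, 12). λ = (12 - 17)/(14 - 11) ≡ 14/3 mod 19. 3⁻¹ ≡ 13 (mod 19), so λ ≡ 11.
  x = λ² - 11 - 14 = 121 - 25 ≡ 1; y = λ·(11 - 1) - 17 ≡ 17. → (1, 17)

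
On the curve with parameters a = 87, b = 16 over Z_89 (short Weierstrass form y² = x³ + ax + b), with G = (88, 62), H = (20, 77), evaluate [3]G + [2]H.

First 3G:
Repeated addition: build up to 3G.
2G: tangent at (88, 62): λ = (3·88² + 87)/(2·62) ≡ 1/35. 35⁻¹ ≡ 28 (mod 89), so λ ≡ 1·28 ≡ 28.
  x = λ² - 88 - 88 = 784 - 176 ≡ 74; y = λ·(88 - 74) - 62 ≡ 63. → (74, 63)
3G: (74, 63) + (88, 62). λ = (62 - 63)/(88 - 74) ≡ 88/14 mod 89. 14⁻¹ ≡ 70 (mod 89) since 14·70 = 980 ≡ 1, so λ ≡ 19.
  x = λ² - 74 - 88 = 361 - 162 ≡ 21; y = λ·(74 - 21) - 63 ≡ 54. → (21, 54)
3G = (21, 54).
Next 2H:
Repeated addition: build up to 2H.
2H: tangent at (20, 77): λ = (3·20² + 87)/(2·77) ≡ 41/65. 65⁻¹ ≡ 63 (mod 89), so λ ≡ 41·63 ≡ 2.
  x = λ² - 20 - 20 = 4 - 40 ≡ 53; y = λ·(20 - 53) - 77 ≡ 35. → (53, 35)
2H = (53, 35).
Finally 3G + 2H:
(21, 54) + (53, 35). λ = (35 - 54)/(53 - 21) ≡ 70/32 mod 89. 32⁻¹ ≡ 64 (mod 89), so λ ≡ 30.
  x = λ² - 21 - 53 = 900 - 74 ≡ 25; y = λ·(21 - 25) - 54 ≡ 4. → (25, 4)

(25, 4)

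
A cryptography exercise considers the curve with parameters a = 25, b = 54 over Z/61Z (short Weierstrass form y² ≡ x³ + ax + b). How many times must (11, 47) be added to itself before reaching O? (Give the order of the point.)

2P: tangent at (11, 47): λ = (3·11² + 25)/(2·47) ≡ 22/33. 33⁻¹ ≡ 37 (mod 61) since 33·37 = 1221 ≡ 1, so λ ≡ 22·37 ≡ 21.
  x = λ² - 11 - 11 = 441 - 22 ≡ 53; y = λ·(11 - 53) - 47 ≡ 47. → (53, 47)
3P: (53, 47) + (11, 47). λ = (47 - 47)/(11 - 53) ≡ 0/19 mod 61. 19⁻¹ ≡ 45 (mod 61), so λ ≡ 0.
  x = λ² - 53 - 11 = 0 - 64 ≡ 58; y = λ·(53 - 58) - 47 ≡ 14. → (58, 14)
4P: (58, 14) + (11, 47). λ = (47 - 14)/(11 - 58) ≡ 33/14 mod 61. 14⁻¹ ≡ 48 (mod 61), so λ ≡ 59.
  x = λ² - 58 - 11 = 3481 - 69 ≡ 57; y = λ·(58 - 57) - 14 ≡ 45. → (57, 45)
5P: (57, 45) + (11, 47). λ = (47 - 45)/(11 - 57) ≡ 2/15 mod 61. 15⁻¹ ≡ 57 (mod 61), so λ ≡ 53.
  x = λ² - 57 - 11 = 2809 - 68 ≡ 57; y = λ·(57 - 57) - 45 ≡ 16. → (57, 16)
6P: (57, 16) + (11, 47). λ = (47 - 16)/(11 - 57) ≡ 31/15 mod 61. 15⁻¹ ≡ 57 (mod 61), so λ ≡ 59.
  x = λ² - 57 - 11 = 3481 - 68 ≡ 58; y = λ·(57 - 58) - 16 ≡ 47. → (58, 47)
7P: (58, 47) + (11, 47). λ = (47 - 47)/(11 - 58) ≡ 0/14 mod 61. 14⁻¹ ≡ 48 (mod 61), so λ ≡ 0.
  x = λ² - 58 - 11 = 0 - 69 ≡ 53; y = λ·(58 - 53) - 47 ≡ 14. → (53, 14)
8P: (53, 14) + (11, 47). λ = (47 - 14)/(11 - 53) ≡ 33/19 mod 61. 19⁻¹ ≡ 45 (mod 61), so λ ≡ 21.
  x = λ² - 53 - 11 = 441 - 64 ≡ 11; y = λ·(53 - 11) - 14 ≡ 14. → (11, 14)
9P: (11, 14) + (11, 47): same x and y₁ ≡ -y₂, so the sum is O.
9P = O, so the order is 9.

9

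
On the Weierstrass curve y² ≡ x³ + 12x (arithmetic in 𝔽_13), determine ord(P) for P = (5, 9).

4

2P: tangent at (5, 9): λ = (3·5² + 12)/(2·9) ≡ 9/5. 5⁻¹ ≡ 8 (mod 13), so λ ≡ 9·8 ≡ 7.
  x = λ² - 5 - 5 = 49 - 10 ≡ 0; y = λ·(5 - 0) - 9 ≡ 0. → (0, 0)
3P: (0, 0) + (5, 9). λ = (9 - 0)/(5 - 0) ≡ 9/5 mod 13. 5⁻¹ ≡ 8 (mod 13) since 5·8 = 40 ≡ 1, so λ ≡ 7.
  x = λ² - 0 - 5 = 49 - 5 ≡ 5; y = λ·(0 - 5) - 0 ≡ 4. → (5, 4)
4P: (5, 4) + (5, 9): same x and y₁ ≡ -y₂, so the sum is the point at infinity.
4P = the point at infinity, so the order is 4.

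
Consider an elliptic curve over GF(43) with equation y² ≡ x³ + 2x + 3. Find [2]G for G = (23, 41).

(8, 31)

tangent at (23, 41): λ = (3·23² + 2)/(2·41) ≡ 41/39. 39⁻¹ ≡ 32 (mod 43) since 39·32 = 1248 ≡ 1, so λ ≡ 41·32 ≡ 22.
  x = λ² - 23 - 23 = 484 - 46 ≡ 8; y = λ·(23 - 8) - 41 ≡ 31. → (8, 31)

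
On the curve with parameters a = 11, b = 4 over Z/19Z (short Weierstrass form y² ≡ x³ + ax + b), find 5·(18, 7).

Write P = (18, 7).
Repeated addition: build up to 5P.
2P: tangent at (18, 7): λ = (3·18² + 11)/(2·7) ≡ 14/14. 14⁻¹ ≡ 15 (mod 19), so λ ≡ 14·15 ≡ 1.
  x = λ² - 18 - 18 = 1 - 36 ≡ 3; y = λ·(18 - 3) - 7 ≡ 8. → (3, 8)
3P: (3, 8) + (18, 7). λ = (7 - 8)/(18 - 3) ≡ 18/15 mod 19. 15⁻¹ ≡ 14 (mod 19) since 15·14 = 210 ≡ 1, so λ ≡ 5.
  x = λ² - 3 - 18 = 25 - 21 ≡ 4; y = λ·(3 - 4) - 8 ≡ 6. → (4, 6)
4P: (4, 6) + (18, 7). λ = (7 - 6)/(18 - 4) ≡ 1/14 mod 19. 14⁻¹ ≡ 15 (mod 19) since 14·15 = 210 ≡ 1, so λ ≡ 15.
  x = λ² - 4 - 18 = 225 - 22 ≡ 13; y = λ·(4 - 13) - 6 ≡ 11. → (13, 11)
5P: (13, 11) + (18, 7). λ = (7 - 11)/(18 - 13) ≡ 15/5 mod 19. 5⁻¹ ≡ 4 (mod 19), so λ ≡ 3.
  x = λ² - 13 - 18 = 9 - 31 ≡ 16; y = λ·(13 - 16) - 11 ≡ 18. → (16, 18)

(16, 18)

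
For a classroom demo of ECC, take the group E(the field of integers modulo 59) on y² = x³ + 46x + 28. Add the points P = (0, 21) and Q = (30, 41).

(0, 21) + (30, 41). λ = (41 - 21)/(30 - 0) ≡ 20/30 mod 59. 30⁻¹ ≡ 2 (mod 59), so λ ≡ 40.
  x = λ² - 0 - 30 = 1600 - 30 ≡ 36; y = λ·(0 - 36) - 21 ≡ 14. → (36, 14)

(36, 14)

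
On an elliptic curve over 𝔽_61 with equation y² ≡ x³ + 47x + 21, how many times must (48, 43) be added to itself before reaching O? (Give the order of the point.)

3

2P: tangent at (48, 43): λ = (3·48² + 47)/(2·43) ≡ 5/25. 25⁻¹ ≡ 22 (mod 61) since 25·22 = 550 ≡ 1, so λ ≡ 5·22 ≡ 49.
  x = λ² - 48 - 48 = 2401 - 96 ≡ 48; y = λ·(48 - 48) - 43 ≡ 18. → (48, 18)
3P: (48, 18) + (48, 43): same x and y₁ ≡ -y₂, so the sum is O.
3P = O, so the order is 3.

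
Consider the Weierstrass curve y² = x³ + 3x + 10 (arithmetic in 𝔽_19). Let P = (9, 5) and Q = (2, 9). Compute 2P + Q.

First 2P:
Repeated addition: build up to 2P.
2P: tangent at (9, 5): λ = (3·9² + 3)/(2·5) ≡ 18/10. 10⁻¹ ≡ 2 (mod 19), so λ ≡ 18·2 ≡ 17.
  x = λ² - 9 - 9 = 289 - 18 ≡ 5; y = λ·(9 - 5) - 5 ≡ 6. → (5, 6)
2P = (5, 6).
Finally 2P + Q:
(5, 6) + (2, 9). λ = (9 - 6)/(2 - 5) ≡ 3/16 mod 19. 16⁻¹ ≡ 6 (mod 19), so λ ≡ 18.
  x = λ² - 5 - 2 = 324 - 7 ≡ 13; y = λ·(5 - 13) - 6 ≡ 2. → (13, 2)

(13, 2)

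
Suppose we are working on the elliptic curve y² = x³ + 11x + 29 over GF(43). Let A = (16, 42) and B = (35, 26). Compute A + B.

(2, 39)

(16, 42) + (35, 26). λ = (26 - 42)/(35 - 16) ≡ 27/19 mod 43. 19⁻¹ ≡ 34 (mod 43) since 19·34 = 646 ≡ 1, so λ ≡ 15.
  x = λ² - 16 - 35 = 225 - 51 ≡ 2; y = λ·(16 - 2) - 42 ≡ 39. → (2, 39)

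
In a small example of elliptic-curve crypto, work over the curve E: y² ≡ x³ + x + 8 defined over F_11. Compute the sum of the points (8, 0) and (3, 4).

(8, 0) + (3, 4). λ = (4 - 0)/(3 - 8) ≡ 4/6 mod 11. 6⁻¹ ≡ 2 (mod 11), so λ ≡ 8.
  x = λ² - 8 - 3 = 64 - 11 ≡ 9; y = λ·(8 - 9) - 0 ≡ 3. → (9, 3)

(9, 3)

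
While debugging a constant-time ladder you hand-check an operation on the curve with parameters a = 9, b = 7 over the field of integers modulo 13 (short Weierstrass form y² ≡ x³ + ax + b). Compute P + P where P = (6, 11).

tangent at (6, 11): λ = (3·6² + 9)/(2·11) ≡ 0/9. 9⁻¹ ≡ 3 (mod 13), so λ ≡ 0·3 ≡ 0.
  x = λ² - 6 - 6 = 0 - 12 ≡ 1; y = λ·(6 - 1) - 11 ≡ 2. → (1, 2)

(1, 2)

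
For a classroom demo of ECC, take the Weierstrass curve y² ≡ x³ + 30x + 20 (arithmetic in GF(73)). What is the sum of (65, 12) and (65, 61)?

O

The two points share x = 65 and their y-coordinates satisfy 12 + 61 ≡ 0 (mod 73), so they are inverses. Their sum is 𝒪.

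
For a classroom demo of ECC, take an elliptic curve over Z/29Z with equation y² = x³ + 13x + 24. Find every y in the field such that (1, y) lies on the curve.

3, 26

x³ + 13x + 24 = 38 ≡ 9 (mod 29).
Square roots of 9 mod 29: 3 and 26 (since 3² = 9 ≡ 9).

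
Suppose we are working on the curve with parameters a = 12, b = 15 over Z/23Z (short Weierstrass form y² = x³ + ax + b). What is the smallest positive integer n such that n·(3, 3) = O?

11

2P: tangent at (3, 3): λ = (3·3² + 12)/(2·3) ≡ 16/6. 6⁻¹ ≡ 4 (mod 23), so λ ≡ 16·4 ≡ 18.
  x = λ² - 3 - 3 = 324 - 6 ≡ 19; y = λ·(3 - 19) - 3 ≡ 8. → (19, 8)
3P: (19, 8) + (3, 3). λ = (3 - 8)/(3 - 19) ≡ 18/7 mod 23. 7⁻¹ ≡ 10 (mod 23) since 7·10 = 70 ≡ 1, so λ ≡ 19.
  x = λ² - 19 - 3 = 361 - 22 ≡ 17; y = λ·(19 - 17) - 8 ≡ 7. → (17, 7)
4P: (17, 7) + (3, 3). λ = (3 - 7)/(3 - 17) ≡ 19/9 mod 23. 9⁻¹ ≡ 18 (mod 23), so λ ≡ 20.
  x = λ² - 17 - 3 = 400 - 20 ≡ 12; y = λ·(17 - 12) - 7 ≡ 1. → (12, 1)
5P: (12, 1) + (3, 3). λ = (3 - 1)/(3 - 12) ≡ 2/14 mod 23. 14⁻¹ ≡ 5 (mod 23) since 14·5 = 70 ≡ 1, so λ ≡ 10.
  x = λ² - 12 - 3 = 100 - 15 ≡ 16; y = λ·(12 - 16) - 1 ≡ 5. → (16, 5)
6P: (16, 5) + (3, 3). λ = (3 - 5)/(3 - 16) ≡ 21/10 mod 23. 10⁻¹ ≡ 7 (mod 23) since 10·7 = 70 ≡ 1, so λ ≡ 9.
  x = λ² - 16 - 3 = 81 - 19 ≡ 16; y = λ·(16 - 16) - 5 ≡ 18. → (16, 18)
7P: (16, 18) + (3, 3). λ = (3 - 18)/(3 - 16) ≡ 8/10 mod 23. 10⁻¹ ≡ 7 (mod 23) since 10·7 = 70 ≡ 1, so λ ≡ 10.
  x = λ² - 16 - 3 = 100 - 19 ≡ 12; y = λ·(16 - 12) - 18 ≡ 22. → (12, 22)
8P: (12, 22) + (3, 3). λ = (3 - 22)/(3 - 12) ≡ 4/14 mod 23. 14⁻¹ ≡ 5 (mod 23) since 14·5 = 70 ≡ 1, so λ ≡ 20.
  x = λ² - 12 - 3 = 400 - 15 ≡ 17; y = λ·(12 - 17) - 22 ≡ 16. → (17, 16)
9P: (17, 16) + (3, 3). λ = (3 - 16)/(3 - 17) ≡ 10/9 mod 23. 9⁻¹ ≡ 18 (mod 23), so λ ≡ 19.
  x = λ² - 17 - 3 = 361 - 20 ≡ 19; y = λ·(17 - 19) - 16 ≡ 15. → (19, 15)
10P: (19, 15) + (3, 3). λ = (3 - 15)/(3 - 19) ≡ 11/7 mod 23. 7⁻¹ ≡ 10 (mod 23) since 7·10 = 70 ≡ 1, so λ ≡ 18.
  x = λ² - 19 - 3 = 324 - 22 ≡ 3; y = λ·(19 - 3) - 15 ≡ 20. → (3, 20)
11P: (3, 20) + (3, 3): same x and y₁ ≡ -y₂, so the sum is O.
11P = O, so the order is 11.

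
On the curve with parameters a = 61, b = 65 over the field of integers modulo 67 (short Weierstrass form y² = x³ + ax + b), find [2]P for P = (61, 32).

tangent at (61, 32): λ = (3·61² + 61)/(2·32) ≡ 35/64. 64⁻¹ ≡ 22 (mod 67) since 64·22 = 1408 ≡ 1, so λ ≡ 35·22 ≡ 33.
  x = λ² - 61 - 61 = 1089 - 122 ≡ 29; y = λ·(61 - 29) - 32 ≡ 19. → (29, 19)

(29, 19)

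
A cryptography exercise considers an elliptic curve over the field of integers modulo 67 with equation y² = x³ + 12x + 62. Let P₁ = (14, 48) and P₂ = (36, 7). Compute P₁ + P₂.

(14, 48) + (36, 7). λ = (7 - 48)/(36 - 14) ≡ 26/22 mod 67. 22⁻¹ ≡ 64 (mod 67) since 22·64 = 1408 ≡ 1, so λ ≡ 56.
  x = λ² - 14 - 36 = 3136 - 50 ≡ 4; y = λ·(14 - 4) - 48 ≡ 43. → (4, 43)

(4, 43)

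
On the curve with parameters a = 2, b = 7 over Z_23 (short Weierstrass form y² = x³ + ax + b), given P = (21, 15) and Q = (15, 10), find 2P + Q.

First 2P:
Repeated addition: build up to 2P.
2P: tangent at (21, 15): λ = (3·21² + 2)/(2·15) ≡ 14/7. 7⁻¹ ≡ 10 (mod 23) since 7·10 = 70 ≡ 1, so λ ≡ 14·10 ≡ 2.
  x = λ² - 21 - 21 = 4 - 42 ≡ 8; y = λ·(21 - 8) - 15 ≡ 11. → (8, 11)
2P = (8, 11).
Finally 2P + Q:
(8, 11) + (15, 10). λ = (10 - 11)/(15 - 8) ≡ 22/7 mod 23. 7⁻¹ ≡ 10 (mod 23) since 7·10 = 70 ≡ 1, so λ ≡ 13.
  x = λ² - 8 - 15 = 169 - 23 ≡ 8; y = λ·(8 - 8) - 11 ≡ 12. → (8, 12)

(8, 12)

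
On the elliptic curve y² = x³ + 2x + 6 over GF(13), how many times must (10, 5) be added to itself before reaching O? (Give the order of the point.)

2P: tangent at (10, 5): λ = (3·10² + 2)/(2·5) ≡ 3/10. 10⁻¹ ≡ 4 (mod 13) since 10·4 = 40 ≡ 1, so λ ≡ 3·4 ≡ 12.
  x = λ² - 10 - 10 = 144 - 20 ≡ 7; y = λ·(10 - 7) - 5 ≡ 5. → (7, 5)
3P: (7, 5) + (10, 5). λ = (5 - 5)/(10 - 7) ≡ 0/3 mod 13. 3⁻¹ ≡ 9 (mod 13), so λ ≡ 0.
  x = λ² - 7 - 10 = 0 - 17 ≡ 9; y = λ·(7 - 9) - 5 ≡ 8. → (9, 8)
4P: (9, 8) + (10, 5). λ = (5 - 8)/(10 - 9) ≡ 10/1 mod 13. 1⁻¹ ≡ 1 (mod 13), so λ ≡ 10.
  x = λ² - 9 - 10 = 100 - 19 ≡ 3; y = λ·(9 - 3) - 8 ≡ 0. → (3, 0)
5P: (3, 0) + (10, 5). λ = (5 - 0)/(10 - 3) ≡ 5/7 mod 13. 7⁻¹ ≡ 2 (mod 13) since 7·2 = 14 ≡ 1, so λ ≡ 10.
  x = λ² - 3 - 10 = 100 - 13 ≡ 9; y = λ·(3 - 9) - 0 ≡ 5. → (9, 5)
6P: (9, 5) + (10, 5). λ = (5 - 5)/(10 - 9) ≡ 0/1 mod 13. 1⁻¹ ≡ 1 (mod 13), so λ ≡ 0.
  x = λ² - 9 - 10 = 0 - 19 ≡ 7; y = λ·(9 - 7) - 5 ≡ 8. → (7, 8)
7P: (7, 8) + (10, 5). λ = (5 - 8)/(10 - 7) ≡ 10/3 mod 13. 3⁻¹ ≡ 9 (mod 13) since 3·9 = 27 ≡ 1, so λ ≡ 12.
  x = λ² - 7 - 10 = 144 - 17 ≡ 10; y = λ·(7 - 10) - 8 ≡ 8. → (10, 8)
8P: (10, 8) + (10, 5): same x and y₁ ≡ -y₂, so the sum is O.
8P = O, so the order is 8.

8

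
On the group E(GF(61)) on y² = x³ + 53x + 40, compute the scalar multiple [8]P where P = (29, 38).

(56, 57)

Double-and-add on 8 = (1000)₂. Start with P = (29, 38) for the leading 1-bit.
double: tangent at (29, 38): λ = (3·29² + 53)/(2·38) ≡ 14/15. 15⁻¹ ≡ 57 (mod 61) since 15·57 = 855 ≡ 1, so λ ≡ 14·57 ≡ 5.
  x = λ² - 29 - 29 = 25 - 58 ≡ 28; y = λ·(29 - 28) - 38 ≡ 28. → (28, 28)
double: tangent at (28, 28): λ = (3·28² + 53)/(2·28) ≡ 26/56. 56⁻¹ ≡ 12 (mod 61) since 56·12 = 672 ≡ 1, so λ ≡ 26·12 ≡ 7.
  x = λ² - 28 - 28 = 49 - 56 ≡ 54; y = λ·(28 - 54) - 28 ≡ 34. → (54, 34)
double: tangent at (54, 34): λ = (3·54² + 53)/(2·34) ≡ 17/7. 7⁻¹ ≡ 35 (mod 61), so λ ≡ 17·35 ≡ 46.
  x = λ² - 54 - 54 = 2116 - 108 ≡ 56; y = λ·(54 - 56) - 34 ≡ 57. → (56, 57)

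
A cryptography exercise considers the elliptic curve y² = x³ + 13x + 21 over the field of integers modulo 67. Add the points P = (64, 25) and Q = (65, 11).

(64, 25) + (65, 11). λ = (11 - 25)/(65 - 64) ≡ 53/1 mod 67. 1⁻¹ ≡ 1 (mod 67), so λ ≡ 53.
  x = λ² - 64 - 65 = 2809 - 129 ≡ 0; y = λ·(64 - 0) - 25 ≡ 17. → (0, 17)

(0, 17)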